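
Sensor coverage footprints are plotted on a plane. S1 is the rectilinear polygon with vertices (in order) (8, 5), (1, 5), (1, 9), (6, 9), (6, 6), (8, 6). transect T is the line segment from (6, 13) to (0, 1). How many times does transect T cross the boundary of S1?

The segment meets the boundary at (2,5), (4,9).

2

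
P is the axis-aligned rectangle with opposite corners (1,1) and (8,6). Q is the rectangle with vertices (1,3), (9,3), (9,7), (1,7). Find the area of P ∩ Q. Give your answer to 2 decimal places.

|P∩Q|: x∈[1,8], y∈[3,6] → 7·3 = 21.

21.00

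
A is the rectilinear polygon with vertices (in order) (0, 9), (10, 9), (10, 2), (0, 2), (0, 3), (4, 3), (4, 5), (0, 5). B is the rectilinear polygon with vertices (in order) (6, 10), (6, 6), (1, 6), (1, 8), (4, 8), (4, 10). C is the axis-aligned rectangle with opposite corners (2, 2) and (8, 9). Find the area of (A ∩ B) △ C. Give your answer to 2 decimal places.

34.00

|A ∩ B| = 12.
|(A ∩ B) ∩ C| = 10.
|(A ∩ B) △ C| = 12 + 42 − 20 = 34.00.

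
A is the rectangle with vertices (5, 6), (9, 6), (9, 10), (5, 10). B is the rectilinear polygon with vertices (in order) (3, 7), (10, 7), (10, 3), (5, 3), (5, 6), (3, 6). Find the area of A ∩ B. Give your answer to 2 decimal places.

4.00

The intersection is the polygon with vertices (9,6), (5,6), (5,7), (9,7).
By the shoelace formula its area is 4.00.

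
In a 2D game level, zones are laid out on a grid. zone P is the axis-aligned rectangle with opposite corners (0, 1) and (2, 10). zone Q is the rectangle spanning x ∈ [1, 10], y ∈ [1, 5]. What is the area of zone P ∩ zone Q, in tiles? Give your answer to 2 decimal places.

|zone P∩zone Q|: x∈[1,2], y∈[1,5] → 1·4 = 4.

4.00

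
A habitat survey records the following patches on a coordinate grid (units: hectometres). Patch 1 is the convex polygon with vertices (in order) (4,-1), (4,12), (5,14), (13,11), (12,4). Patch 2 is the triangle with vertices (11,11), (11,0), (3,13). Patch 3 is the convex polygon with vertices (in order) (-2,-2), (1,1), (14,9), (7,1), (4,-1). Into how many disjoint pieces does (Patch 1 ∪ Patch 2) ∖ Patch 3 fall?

(Patch 1 ∪ Patch 2) ∖ Patch 3 splits into 2 disjoint pieces (area 62.7384, area 10.4459).

2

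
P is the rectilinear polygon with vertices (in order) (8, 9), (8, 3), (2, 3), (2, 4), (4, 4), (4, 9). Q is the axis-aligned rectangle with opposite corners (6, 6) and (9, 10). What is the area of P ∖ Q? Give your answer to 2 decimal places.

|P| = 26, |P∩Q| = 6.
|P ∖ Q| = |P| − |P∩Q| = 26 − 6 = 20.00.

20.00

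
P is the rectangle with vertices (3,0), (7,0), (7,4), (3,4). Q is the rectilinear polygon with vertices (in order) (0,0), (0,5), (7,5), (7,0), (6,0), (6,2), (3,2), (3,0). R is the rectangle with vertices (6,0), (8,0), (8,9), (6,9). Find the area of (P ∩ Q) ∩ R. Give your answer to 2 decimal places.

The region (P ∩ Q) ∩ R is the polygon with vertices (6,0), (6,2), (6,4), (7,4), (7,0).
By the shoelace formula its area is 4.00.

4.00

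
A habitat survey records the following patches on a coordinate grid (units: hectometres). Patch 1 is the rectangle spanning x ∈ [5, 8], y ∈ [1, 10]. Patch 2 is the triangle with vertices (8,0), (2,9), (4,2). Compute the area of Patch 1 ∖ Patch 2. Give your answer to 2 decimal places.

23.17

|Patch 1| = 27, |Patch 1∩Patch 2| = 3.8333.
|Patch 1 ∖ Patch 2| = |Patch 1| − |Patch 1∩Patch 2| = 27 − 3.8333 = 23.17.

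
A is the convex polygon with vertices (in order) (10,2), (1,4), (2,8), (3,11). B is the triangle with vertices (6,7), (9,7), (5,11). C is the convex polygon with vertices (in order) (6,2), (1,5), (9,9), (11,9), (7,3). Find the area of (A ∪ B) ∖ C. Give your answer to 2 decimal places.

19.78

|A ∪ B| = 39.9883.
|(A ∪ B) ∩ C| = 20.2091.
|(A ∪ B) ∖ C| = 39.9883 − 20.2091 = 19.78.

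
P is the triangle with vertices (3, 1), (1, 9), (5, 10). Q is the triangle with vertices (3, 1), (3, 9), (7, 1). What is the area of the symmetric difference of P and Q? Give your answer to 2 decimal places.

|P| = 17, |Q| = 16, |P∩Q| = 4.9231.
|P △ Q| = |P| + |Q| − 2·|P∩Q| = 17 + 16 − 9.8462 = 23.15.

23.15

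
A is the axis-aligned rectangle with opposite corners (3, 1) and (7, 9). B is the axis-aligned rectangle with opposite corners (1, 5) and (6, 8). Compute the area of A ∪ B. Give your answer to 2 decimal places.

By inclusion–exclusion:
Individual areas: |A| = 32, |B| = 15.
|A∩B|: x∈[3,6], y∈[5,8] → 3·3 = 9.
|A ∪ B| = 47 − 9 = 38.00.

38.00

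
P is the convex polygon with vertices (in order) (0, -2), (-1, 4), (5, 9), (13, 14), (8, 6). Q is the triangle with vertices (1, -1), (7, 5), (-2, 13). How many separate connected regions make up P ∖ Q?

P ∖ Q splits into 2 disjoint pieces (area 6.1263, area 26.1559).

2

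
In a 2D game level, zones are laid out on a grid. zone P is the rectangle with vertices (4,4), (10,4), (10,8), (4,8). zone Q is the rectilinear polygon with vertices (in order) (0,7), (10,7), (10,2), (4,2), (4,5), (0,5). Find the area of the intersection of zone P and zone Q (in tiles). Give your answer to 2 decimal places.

18.00

The intersection is the polygon with vertices (10,4), (4,4), (4,5), (4,7), (10,7).
By the shoelace formula its area is 18.00.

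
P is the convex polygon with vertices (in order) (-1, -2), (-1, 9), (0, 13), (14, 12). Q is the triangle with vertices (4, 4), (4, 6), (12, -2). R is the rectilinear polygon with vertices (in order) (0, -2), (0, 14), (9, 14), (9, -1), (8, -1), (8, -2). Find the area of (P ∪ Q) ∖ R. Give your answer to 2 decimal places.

26.22

|P ∪ Q| = 116.6545.
|(P ∪ Q) ∩ R| = 90.4366.
|(P ∪ Q) ∖ R| = 116.6545 − 90.4366 = 26.22.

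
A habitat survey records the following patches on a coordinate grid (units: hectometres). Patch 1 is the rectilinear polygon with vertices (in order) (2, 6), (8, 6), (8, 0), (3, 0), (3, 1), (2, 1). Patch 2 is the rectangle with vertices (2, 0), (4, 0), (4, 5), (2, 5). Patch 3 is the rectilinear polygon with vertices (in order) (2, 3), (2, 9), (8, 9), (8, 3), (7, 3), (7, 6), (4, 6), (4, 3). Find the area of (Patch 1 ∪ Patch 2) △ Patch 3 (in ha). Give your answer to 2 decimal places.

|Patch 1 ∪ Patch 2| = 36.
|(Patch 1 ∪ Patch 2) ∩ Patch 3| = 9.
|(Patch 1 ∪ Patch 2) △ Patch 3| = 36 + 27 − 18 = 45.00.

45.00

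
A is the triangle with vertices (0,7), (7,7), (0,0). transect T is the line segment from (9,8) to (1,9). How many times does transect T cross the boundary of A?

The segment lies entirely outside A and never meets its boundary.

0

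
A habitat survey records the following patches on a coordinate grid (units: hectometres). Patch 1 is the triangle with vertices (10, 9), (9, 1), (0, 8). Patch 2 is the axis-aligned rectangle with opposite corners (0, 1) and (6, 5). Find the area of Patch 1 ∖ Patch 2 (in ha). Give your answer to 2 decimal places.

37.71

|Patch 1| = 39.5, |Patch 1∩Patch 2| = 1.7857.
|Patch 1 ∖ Patch 2| = |Patch 1| − |Patch 1∩Patch 2| = 39.5 − 1.7857 = 37.71.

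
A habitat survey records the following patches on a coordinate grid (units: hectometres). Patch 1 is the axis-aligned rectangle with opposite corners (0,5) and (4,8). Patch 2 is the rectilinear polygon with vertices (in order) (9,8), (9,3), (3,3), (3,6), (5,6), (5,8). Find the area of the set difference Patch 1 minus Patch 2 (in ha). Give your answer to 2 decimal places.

|Patch 1| = 12, |Patch 1∩Patch 2| = 1.
|Patch 1 ∖ Patch 2| = |Patch 1| − |Patch 1∩Patch 2| = 12 − 1 = 11.00.

11.00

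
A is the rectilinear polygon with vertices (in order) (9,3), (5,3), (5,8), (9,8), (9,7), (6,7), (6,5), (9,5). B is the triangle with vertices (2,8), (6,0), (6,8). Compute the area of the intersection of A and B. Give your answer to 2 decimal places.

The intersection is the polygon with vertices (5,3), (5,8), (6,8), (6,7), (6,5), (6,3).
By the shoelace formula its area is 5.00.

5.00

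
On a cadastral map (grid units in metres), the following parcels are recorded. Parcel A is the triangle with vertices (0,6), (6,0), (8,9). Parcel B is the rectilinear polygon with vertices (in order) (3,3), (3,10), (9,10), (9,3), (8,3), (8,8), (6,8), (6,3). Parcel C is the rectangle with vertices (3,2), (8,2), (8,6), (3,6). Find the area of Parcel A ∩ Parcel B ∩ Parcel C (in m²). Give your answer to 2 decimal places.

The intersection is the polygon with vertices (6,3), (3,3), (3,6), (6,6).
By the shoelace formula its area is 9.00.

9.00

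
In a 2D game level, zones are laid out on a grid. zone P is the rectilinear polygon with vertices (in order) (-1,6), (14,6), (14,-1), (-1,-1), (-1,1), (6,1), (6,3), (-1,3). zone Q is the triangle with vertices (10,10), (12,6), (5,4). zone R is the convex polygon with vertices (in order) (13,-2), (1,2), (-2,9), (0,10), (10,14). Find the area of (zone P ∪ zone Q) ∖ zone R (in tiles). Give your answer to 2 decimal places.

|zone P ∪ zone Q| = 101.6667.
|(zone P ∪ zone Q) ∩ zone R| = 69.5747.
|(zone P ∪ zone Q) ∖ zone R| = 101.6667 − 69.5747 = 32.09.

32.09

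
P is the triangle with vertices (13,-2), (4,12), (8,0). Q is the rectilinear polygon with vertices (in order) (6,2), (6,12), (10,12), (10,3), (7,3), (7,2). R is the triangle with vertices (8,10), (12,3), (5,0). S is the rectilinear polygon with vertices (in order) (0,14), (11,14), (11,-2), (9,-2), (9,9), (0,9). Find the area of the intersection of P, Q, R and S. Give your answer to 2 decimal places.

0.48

The intersection is the polygon with vertices (9.786,3), (9,3), (9,4.222).
By the shoelace formula its area is 0.48.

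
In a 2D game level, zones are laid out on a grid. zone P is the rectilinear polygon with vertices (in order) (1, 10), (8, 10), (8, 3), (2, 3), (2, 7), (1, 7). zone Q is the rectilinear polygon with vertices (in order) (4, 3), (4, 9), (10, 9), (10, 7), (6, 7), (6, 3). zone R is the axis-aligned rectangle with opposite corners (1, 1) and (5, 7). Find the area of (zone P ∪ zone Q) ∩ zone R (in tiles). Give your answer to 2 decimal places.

|zone P ∪ zone Q| = 49.
|(zone P ∪ zone Q) ∩ zone R| = 12.00.

12.00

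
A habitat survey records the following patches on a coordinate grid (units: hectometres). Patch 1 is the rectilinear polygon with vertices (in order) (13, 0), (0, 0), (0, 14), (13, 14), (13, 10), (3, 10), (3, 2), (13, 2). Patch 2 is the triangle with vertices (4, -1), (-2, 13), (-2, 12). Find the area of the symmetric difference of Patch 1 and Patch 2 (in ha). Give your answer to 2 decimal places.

102.37

|Patch 1| = 102, |Patch 2| = 3, |Patch 1∩Patch 2| = 1.3168.
|Patch 1 △ Patch 2| = |Patch 1| + |Patch 2| − 2·|Patch 1∩Patch 2| = 102 + 3 − 2.6337 = 102.37.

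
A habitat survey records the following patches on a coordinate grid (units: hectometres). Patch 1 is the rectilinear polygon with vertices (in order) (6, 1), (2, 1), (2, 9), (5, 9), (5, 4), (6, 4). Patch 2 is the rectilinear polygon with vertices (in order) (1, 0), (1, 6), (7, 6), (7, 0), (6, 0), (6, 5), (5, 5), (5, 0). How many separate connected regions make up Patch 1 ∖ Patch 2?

2

Patch 1 ∖ Patch 2 splits into 2 disjoint pieces (area 3, area 9).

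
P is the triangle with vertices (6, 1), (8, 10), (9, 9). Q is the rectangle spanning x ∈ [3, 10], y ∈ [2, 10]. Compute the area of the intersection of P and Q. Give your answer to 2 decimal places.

The intersection is the polygon with vertices (8,10), (9,9), (6.375,2), (6.222,2).
By the shoelace formula its area is 5.42.

5.42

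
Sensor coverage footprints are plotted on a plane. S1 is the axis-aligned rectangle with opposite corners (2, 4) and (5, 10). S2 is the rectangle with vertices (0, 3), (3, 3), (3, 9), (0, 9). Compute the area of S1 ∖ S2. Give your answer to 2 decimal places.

13.00

|S1∩S2|: x∈[2,3], y∈[4,9] → 1·5 = 5.
|S1| = 18.
|S1 ∖ S2| = |S1| − |S1∩S2| = 18 − 5 = 13.00.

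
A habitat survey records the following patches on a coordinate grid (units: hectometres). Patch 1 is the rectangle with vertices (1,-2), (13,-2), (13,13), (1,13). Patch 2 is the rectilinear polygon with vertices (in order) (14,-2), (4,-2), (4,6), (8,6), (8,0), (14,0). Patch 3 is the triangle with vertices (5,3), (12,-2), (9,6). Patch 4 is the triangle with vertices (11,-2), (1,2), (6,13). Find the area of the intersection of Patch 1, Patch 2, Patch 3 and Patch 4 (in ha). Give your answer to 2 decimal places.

7.19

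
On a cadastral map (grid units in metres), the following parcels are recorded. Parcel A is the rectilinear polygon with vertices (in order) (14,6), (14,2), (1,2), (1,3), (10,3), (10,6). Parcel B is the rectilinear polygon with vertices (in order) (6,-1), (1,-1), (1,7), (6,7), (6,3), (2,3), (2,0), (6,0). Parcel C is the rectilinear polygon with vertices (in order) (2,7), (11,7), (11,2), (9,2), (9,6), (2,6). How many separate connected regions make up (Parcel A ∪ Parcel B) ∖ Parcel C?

2

(Parcel A ∪ Parcel B) ∖ Parcel C splits into 2 disjoint pieces (area 12, area 31).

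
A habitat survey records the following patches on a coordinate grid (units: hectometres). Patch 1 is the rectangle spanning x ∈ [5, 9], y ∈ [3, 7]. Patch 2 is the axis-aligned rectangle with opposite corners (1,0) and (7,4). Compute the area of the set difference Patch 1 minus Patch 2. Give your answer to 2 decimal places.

|Patch 1∩Patch 2|: x∈[5,7], y∈[3,4] → 2·1 = 2.
|Patch 1| = 16.
|Patch 1 ∖ Patch 2| = |Patch 1| − |Patch 1∩Patch 2| = 16 − 2 = 14.00.

14.00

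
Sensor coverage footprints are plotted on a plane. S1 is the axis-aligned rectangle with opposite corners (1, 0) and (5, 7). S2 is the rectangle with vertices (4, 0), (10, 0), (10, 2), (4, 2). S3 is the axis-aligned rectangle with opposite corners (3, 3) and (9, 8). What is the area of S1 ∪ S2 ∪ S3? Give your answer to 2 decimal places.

60.00

By inclusion–exclusion:
Individual areas: |S1| = 28, |S2| = 12, |S3| = 30.
|S1∩S2|: x∈[4,5], y∈[0,2] → 1·2 = 2.
|S1∩S3|: x∈[3,5], y∈[3,7] → 2·4 = 8.
|S2∩S3| = 0 (no overlap).
|S1∩S2∩S3| = 0.
|S1 ∪ S2 ∪ S3| = 70 − 10 + 0 = 60.00.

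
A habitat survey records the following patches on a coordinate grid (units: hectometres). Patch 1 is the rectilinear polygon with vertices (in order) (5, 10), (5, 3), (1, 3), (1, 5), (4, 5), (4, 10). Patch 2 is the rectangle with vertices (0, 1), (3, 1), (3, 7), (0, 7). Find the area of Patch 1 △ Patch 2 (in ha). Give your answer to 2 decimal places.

23.00

|Patch 1| = 13, |Patch 2| = 18, |Patch 1∩Patch 2| = 4.
|Patch 1 △ Patch 2| = |Patch 1| + |Patch 2| − 2·|Patch 1∩Patch 2| = 13 + 18 − 8 = 23.00.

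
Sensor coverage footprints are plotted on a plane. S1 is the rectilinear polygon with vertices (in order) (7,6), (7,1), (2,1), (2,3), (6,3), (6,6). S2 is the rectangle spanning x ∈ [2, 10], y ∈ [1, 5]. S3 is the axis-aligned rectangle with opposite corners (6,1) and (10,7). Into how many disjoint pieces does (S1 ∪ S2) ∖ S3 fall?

(S1 ∪ S2) ∖ S3 is a single connected region.

1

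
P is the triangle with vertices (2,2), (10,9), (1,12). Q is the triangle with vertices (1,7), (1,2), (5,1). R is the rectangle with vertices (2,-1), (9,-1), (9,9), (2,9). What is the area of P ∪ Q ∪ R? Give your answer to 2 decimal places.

By inclusion–exclusion:
Individual areas: |P| = 43.5, |Q| = 10, |R| = 70.
|P∩Q| = 3.2995.
|P∩R| = 27.5625.
|Q∩R| = 5.625.
|P∩Q∩R| = 2.5789.
|P ∪ Q ∪ R| = 123.5 − 36.487 + 2.5789 = 89.59.

89.59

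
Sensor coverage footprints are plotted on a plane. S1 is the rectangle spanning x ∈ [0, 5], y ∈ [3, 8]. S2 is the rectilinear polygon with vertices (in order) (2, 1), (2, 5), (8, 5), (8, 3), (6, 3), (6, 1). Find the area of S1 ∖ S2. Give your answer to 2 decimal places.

19.00

|S1| = 25, |S1∩S2| = 6.
|S1 ∖ S2| = |S1| − |S1∩S2| = 25 − 6 = 19.00.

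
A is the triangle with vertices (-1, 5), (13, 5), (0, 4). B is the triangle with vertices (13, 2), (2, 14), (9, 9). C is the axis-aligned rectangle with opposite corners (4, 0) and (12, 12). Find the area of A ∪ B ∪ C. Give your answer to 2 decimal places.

By inclusion–exclusion:
Individual areas: |A| = 7, |B| = 14.5, |C| = 96.
|A∩B| = 0.1634.
|A∩C| = 3.0769.
|B∩C| = 13.1886.
|A∩B∩C| = 0.1634.
|A ∪ B ∪ C| = 117.5 − 16.429 + 0.1634 = 101.23.

101.23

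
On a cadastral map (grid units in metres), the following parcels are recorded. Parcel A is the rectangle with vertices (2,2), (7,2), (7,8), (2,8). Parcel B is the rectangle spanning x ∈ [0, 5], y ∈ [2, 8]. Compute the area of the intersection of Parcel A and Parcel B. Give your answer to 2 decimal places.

18.00

|Parcel A∩Parcel B|: x∈[2,5], y∈[2,8] → 3·6 = 18.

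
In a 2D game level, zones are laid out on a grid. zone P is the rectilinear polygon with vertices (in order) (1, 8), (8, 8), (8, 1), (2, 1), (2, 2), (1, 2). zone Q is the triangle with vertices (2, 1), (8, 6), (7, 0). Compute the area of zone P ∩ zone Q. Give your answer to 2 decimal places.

The intersection is the polygon with vertices (2,1), (8,6), (7.167,1).
By the shoelace formula its area is 12.92.

12.92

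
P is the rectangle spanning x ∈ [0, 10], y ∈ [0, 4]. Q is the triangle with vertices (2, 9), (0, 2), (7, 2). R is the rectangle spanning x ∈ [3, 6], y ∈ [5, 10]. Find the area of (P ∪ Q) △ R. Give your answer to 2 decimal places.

|P ∪ Q| = 52.5.
|(P ∪ Q) ∩ R| = 2.4143.
|(P ∪ Q) △ R| = 52.5 + 15 − 4.8286 = 62.67.

62.67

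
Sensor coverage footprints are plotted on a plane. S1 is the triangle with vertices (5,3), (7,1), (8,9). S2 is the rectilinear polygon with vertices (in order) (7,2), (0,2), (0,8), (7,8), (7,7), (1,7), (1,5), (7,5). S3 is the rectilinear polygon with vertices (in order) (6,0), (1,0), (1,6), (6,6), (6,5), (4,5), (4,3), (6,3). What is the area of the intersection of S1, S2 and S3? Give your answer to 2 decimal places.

0.50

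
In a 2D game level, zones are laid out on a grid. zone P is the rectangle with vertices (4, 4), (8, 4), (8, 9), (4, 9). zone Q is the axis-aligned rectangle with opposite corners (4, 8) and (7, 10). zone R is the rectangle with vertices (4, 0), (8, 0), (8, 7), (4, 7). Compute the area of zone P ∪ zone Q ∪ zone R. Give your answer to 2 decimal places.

39.00

By inclusion–exclusion:
Individual areas: |zone P| = 20, |zone Q| = 6, |zone R| = 28.
|zone P∩zone Q|: x∈[4,7], y∈[8,9] → 3·1 = 3.
|zone P∩zone R|: x∈[4,8], y∈[4,7] → 4·3 = 12.
|zone Q∩zone R| = 0 (no overlap).
|zone P∩zone Q∩zone R| = 0.
|zone P ∪ zone Q ∪ zone R| = 54 − 15 + 0 = 39.00.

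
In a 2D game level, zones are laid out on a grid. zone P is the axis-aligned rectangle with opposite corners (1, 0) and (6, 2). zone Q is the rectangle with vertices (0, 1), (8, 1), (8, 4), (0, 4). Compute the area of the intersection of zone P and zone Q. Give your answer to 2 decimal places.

5.00

|zone P∩zone Q|: x∈[1,6], y∈[1,2] → 5·1 = 5.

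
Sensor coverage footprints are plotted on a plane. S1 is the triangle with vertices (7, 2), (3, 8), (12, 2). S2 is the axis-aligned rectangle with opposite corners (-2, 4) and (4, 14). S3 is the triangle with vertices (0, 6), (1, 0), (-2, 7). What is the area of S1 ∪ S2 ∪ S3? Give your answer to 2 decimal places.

76.68

By inclusion–exclusion:
Individual areas: |S1| = 15, |S2| = 60, |S3| = 5.5.
|S1∩S2| = 0.4167.
|S1∩S3| = 0.
|S2∩S3| = 3.4048.
|S1∩S2∩S3| = 0.
|S1 ∪ S2 ∪ S3| = 80.5 − 3.8214 + 0 = 76.68.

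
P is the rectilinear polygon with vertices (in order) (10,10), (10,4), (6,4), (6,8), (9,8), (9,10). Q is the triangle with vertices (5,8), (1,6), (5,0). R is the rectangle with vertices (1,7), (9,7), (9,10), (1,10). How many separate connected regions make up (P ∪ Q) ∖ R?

2

(P ∪ Q) ∖ R splits into 2 disjoint pieces (area 15, area 15).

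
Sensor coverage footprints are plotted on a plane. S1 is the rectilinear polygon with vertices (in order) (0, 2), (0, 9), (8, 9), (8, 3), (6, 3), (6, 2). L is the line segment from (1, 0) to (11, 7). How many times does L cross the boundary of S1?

The segment meets the boundary at (8,4.9), (3.857,2).

2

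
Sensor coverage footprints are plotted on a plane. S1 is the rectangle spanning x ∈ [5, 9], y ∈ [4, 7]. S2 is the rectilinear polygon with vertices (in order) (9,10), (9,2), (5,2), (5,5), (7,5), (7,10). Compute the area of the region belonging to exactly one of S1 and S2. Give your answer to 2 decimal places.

|S1| = 12, |S2| = 22, |S1∩S2| = 8.
|S1 △ S2| = |S1| + |S2| − 2·|S1∩S2| = 12 + 22 − 16 = 18.00.

18.00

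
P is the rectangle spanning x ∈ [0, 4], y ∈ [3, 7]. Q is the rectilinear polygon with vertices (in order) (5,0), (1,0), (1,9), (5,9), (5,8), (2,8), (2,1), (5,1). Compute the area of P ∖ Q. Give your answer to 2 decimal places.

|P| = 16, |P∩Q| = 4.
|P ∖ Q| = |P| − |P∩Q| = 16 − 4 = 12.00.

12.00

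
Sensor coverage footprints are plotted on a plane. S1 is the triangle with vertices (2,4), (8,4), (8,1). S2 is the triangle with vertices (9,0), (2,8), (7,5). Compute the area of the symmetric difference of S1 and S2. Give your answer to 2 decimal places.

|S1| = 9, |S2| = 9.5, |S1∩S2| = 3.1214.
|S1 △ S2| = |S1| + |S2| − 2·|S1∩S2| = 9 + 9.5 − 6.2429 = 12.26.

12.26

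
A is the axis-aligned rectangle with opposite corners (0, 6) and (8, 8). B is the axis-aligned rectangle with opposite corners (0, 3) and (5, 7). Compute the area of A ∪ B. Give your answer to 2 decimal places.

31.00

By inclusion–exclusion:
Individual areas: |A| = 16, |B| = 20.
|A∩B|: x∈[0,5], y∈[6,7] → 5·1 = 5.
|A ∪ B| = 36 − 5 = 31.00.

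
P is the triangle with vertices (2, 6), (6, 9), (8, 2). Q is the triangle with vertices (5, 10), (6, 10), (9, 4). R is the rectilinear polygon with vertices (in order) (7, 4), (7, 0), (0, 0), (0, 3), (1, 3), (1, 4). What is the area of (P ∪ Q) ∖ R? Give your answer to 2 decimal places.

|P ∪ Q| = 19.8819.
|(P ∪ Q) ∩ R| = 1.3333.
|(P ∪ Q) ∖ R| = 19.8819 − 1.3333 = 18.55.

18.55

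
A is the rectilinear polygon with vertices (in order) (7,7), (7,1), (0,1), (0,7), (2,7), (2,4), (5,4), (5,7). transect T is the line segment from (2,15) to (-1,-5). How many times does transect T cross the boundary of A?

The segment meets the boundary at (0,1.667), (0.8,7).

2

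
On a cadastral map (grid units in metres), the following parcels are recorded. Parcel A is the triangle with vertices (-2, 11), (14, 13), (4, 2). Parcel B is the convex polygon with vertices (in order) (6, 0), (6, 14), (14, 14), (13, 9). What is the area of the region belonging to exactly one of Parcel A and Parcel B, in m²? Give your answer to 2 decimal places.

84.65

|Parcel A| = 78, |Parcel B| = 69, |Parcel A∩Parcel B| = 31.1744.
|Parcel A △ Parcel B| = |Parcel A| + |Parcel B| − 2·|Parcel A∩Parcel B| = 78 + 69 − 62.3487 = 84.65.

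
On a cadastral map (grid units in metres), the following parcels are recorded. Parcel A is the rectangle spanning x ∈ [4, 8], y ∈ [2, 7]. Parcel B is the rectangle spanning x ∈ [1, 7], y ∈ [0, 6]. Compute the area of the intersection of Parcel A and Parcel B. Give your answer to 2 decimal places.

|Parcel A∩Parcel B|: x∈[4,7], y∈[2,6] → 3·4 = 12.

12.00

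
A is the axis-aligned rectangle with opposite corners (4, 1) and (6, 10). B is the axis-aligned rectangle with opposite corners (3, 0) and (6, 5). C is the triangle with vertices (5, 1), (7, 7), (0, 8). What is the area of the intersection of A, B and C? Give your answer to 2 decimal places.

5.80

The intersection is the polygon with vertices (4,5), (6,5), (6,4), (5,1), (4,2.4).
By the shoelace formula its area is 5.80.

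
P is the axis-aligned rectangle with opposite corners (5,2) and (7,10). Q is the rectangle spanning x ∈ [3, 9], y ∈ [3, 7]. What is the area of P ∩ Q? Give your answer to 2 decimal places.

|P∩Q|: x∈[5,7], y∈[3,7] → 2·4 = 8.

8.00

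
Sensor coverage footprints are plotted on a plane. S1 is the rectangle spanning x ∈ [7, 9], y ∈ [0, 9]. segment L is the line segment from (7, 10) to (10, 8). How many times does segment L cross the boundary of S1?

2

The segment meets the boundary at (9,8.667), (8.5,9).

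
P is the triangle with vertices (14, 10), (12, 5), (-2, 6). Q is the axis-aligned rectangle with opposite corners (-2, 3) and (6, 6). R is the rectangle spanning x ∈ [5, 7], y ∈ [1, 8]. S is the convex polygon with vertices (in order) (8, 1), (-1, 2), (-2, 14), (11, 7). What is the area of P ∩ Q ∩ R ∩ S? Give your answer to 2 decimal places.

0.54

The intersection is the polygon with vertices (6,5.429), (5,5.5), (5,6), (6,6).
By the shoelace formula its area is 0.54.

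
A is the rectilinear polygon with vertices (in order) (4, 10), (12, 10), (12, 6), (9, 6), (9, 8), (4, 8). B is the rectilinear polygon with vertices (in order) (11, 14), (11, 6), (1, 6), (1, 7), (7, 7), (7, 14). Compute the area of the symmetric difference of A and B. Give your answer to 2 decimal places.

|A| = 22, |B| = 38, |A∩B| = 12.
|A △ B| = |A| + |B| − 2·|A∩B| = 22 + 38 − 24 = 36.00.

36.00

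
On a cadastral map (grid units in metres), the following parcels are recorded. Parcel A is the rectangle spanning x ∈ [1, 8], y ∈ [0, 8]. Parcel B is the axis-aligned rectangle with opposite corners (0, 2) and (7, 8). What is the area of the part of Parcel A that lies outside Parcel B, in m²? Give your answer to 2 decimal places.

20.00

|Parcel A∩Parcel B|: x∈[1,7], y∈[2,8] → 6·6 = 36.
|Parcel A| = 56.
|Parcel A ∖ Parcel B| = |Parcel A| − |Parcel A∩Parcel B| = 56 − 36 = 20.00.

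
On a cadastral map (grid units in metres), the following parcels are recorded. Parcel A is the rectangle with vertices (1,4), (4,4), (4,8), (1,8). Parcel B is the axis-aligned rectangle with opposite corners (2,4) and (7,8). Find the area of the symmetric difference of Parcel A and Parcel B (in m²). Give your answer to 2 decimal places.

|Parcel A∩Parcel B|: x∈[2,4], y∈[4,8] → 2·4 = 8.
|Parcel A △ Parcel B| = |Parcel A| + |Parcel B| − 2·|Parcel A∩Parcel B| = 12 + 20 − 16 = 16.00.

16.00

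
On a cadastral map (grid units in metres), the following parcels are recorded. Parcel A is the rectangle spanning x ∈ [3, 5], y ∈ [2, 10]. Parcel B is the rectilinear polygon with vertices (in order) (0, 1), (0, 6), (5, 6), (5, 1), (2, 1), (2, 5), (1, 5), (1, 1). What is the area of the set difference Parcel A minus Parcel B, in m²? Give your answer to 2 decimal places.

8.00

|Parcel A| = 16, |Parcel A∩Parcel B| = 8.
|Parcel A ∖ Parcel B| = |Parcel A| − |Parcel A∩Parcel B| = 16 − 8 = 8.00.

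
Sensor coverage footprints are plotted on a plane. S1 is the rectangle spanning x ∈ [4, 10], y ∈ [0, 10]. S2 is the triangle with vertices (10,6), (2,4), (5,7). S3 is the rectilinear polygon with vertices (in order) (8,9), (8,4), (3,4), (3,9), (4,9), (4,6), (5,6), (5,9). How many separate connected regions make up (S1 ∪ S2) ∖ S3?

(S1 ∪ S2) ∖ S3 splits into 2 disjoint pieces (area 43, area 0.375).

2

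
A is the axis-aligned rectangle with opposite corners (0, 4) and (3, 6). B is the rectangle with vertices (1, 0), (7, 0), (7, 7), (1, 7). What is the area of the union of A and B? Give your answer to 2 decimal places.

44.00

By inclusion–exclusion:
Individual areas: |A| = 6, |B| = 42.
|A∩B|: x∈[1,3], y∈[4,6] → 2·2 = 4.
|A ∪ B| = 48 − 4 = 44.00.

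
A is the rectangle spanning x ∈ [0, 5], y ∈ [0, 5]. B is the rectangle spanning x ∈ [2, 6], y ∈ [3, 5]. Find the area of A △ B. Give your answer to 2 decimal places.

21.00

|A∩B|: x∈[2,5], y∈[3,5] → 3·2 = 6.
|A △ B| = |A| + |B| − 2·|A∩B| = 25 + 8 − 12 = 21.00.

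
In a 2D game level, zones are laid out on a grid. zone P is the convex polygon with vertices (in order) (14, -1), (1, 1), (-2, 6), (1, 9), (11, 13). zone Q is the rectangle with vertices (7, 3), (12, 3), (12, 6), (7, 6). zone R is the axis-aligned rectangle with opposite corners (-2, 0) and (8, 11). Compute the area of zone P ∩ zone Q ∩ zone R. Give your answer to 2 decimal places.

The intersection is the polygon with vertices (7,6), (8,6), (8,3), (7,3).
By the shoelace formula its area is 3.00.

3.00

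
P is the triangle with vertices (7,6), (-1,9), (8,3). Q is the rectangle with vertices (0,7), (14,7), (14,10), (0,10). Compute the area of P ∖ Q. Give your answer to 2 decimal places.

|P| = 10.5, |P∩Q| = 2.1875.
|P ∖ Q| = |P| − |P∩Q| = 10.5 − 2.1875 = 8.31.

8.31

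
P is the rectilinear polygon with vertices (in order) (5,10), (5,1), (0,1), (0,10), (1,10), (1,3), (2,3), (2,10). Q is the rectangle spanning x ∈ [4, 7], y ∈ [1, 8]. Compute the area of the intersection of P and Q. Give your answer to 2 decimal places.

7.00

The intersection is the polygon with vertices (5,1), (4,1), (4,8), (5,8).
By the shoelace formula its area is 7.00.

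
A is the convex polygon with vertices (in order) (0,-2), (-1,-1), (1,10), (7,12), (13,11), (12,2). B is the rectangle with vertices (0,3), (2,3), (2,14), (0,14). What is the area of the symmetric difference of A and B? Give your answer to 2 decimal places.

|A| = 139, |B| = 22, |A∩B| = 11.4167.
|A △ B| = |A| + |B| − 2·|A∩B| = 139 + 22 − 22.8333 = 138.17.

138.17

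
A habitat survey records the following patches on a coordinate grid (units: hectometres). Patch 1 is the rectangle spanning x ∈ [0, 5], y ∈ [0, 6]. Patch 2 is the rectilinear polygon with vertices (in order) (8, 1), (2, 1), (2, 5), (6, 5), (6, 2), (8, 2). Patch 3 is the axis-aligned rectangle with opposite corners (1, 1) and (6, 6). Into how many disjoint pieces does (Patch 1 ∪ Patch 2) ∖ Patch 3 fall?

(Patch 1 ∪ Patch 2) ∖ Patch 3 splits into 2 disjoint pieces (area 10, area 2).

2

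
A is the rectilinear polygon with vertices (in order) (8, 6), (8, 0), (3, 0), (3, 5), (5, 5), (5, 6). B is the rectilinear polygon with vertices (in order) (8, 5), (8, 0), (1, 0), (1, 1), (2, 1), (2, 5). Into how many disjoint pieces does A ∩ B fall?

1

A ∩ B is a single connected region.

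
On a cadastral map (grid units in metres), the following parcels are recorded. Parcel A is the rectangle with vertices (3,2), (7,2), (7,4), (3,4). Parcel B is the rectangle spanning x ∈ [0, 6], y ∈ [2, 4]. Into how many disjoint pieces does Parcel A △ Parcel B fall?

2

Parcel A △ Parcel B splits into 2 disjoint pieces (area 2, area 6).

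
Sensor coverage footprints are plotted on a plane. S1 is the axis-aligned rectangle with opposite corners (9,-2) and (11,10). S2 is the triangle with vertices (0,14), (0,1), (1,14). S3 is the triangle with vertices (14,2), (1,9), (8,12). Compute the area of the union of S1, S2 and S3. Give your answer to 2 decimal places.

By inclusion–exclusion:
Individual areas: |S1| = 24, |S2| = 6.5, |S3| = 44.
|S1∩S2| = 0.
|S1∩S3| = 8.9923.
|S2∩S3| = 0.
|S1∩S2∩S3| = 0.
|S1 ∪ S2 ∪ S3| = 74.5 − 8.9923 + 0 = 65.51.

65.51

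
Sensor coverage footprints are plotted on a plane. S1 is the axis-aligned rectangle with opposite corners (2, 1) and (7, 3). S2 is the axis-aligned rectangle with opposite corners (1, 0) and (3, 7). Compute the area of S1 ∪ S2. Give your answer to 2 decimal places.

By inclusion–exclusion:
Individual areas: |S1| = 10, |S2| = 14.
|S1∩S2|: x∈[2,3], y∈[1,3] → 1·2 = 2.
|S1 ∪ S2| = 24 − 2 = 22.00.

22.00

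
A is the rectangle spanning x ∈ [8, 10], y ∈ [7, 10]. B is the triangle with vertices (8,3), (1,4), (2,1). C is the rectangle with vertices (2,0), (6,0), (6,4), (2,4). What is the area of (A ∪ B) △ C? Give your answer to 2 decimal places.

|A ∪ B| = 16.
|(A ∪ B) ∩ C| = 7.619.
|(A ∪ B) △ C| = 16 + 16 − 15.2381 = 16.76.

16.76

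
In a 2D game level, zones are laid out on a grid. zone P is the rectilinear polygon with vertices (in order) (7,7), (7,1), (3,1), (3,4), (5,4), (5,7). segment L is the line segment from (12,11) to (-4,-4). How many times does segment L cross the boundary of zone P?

4

The segment meets the boundary at (3,2.562), (4.533,4), (5,4.438), (7,6.312).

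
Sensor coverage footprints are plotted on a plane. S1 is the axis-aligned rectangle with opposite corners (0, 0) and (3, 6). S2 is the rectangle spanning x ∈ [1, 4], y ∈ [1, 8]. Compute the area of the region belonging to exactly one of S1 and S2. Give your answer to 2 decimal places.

|S1∩S2|: x∈[1,3], y∈[1,6] → 2·5 = 10.
|S1 △ S2| = |S1| + |S2| − 2·|S1∩S2| = 18 + 21 − 20 = 19.00.

19.00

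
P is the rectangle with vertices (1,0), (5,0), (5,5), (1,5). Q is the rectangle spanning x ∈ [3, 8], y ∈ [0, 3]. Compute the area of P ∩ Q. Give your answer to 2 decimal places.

|P∩Q|: x∈[3,5], y∈[0,3] → 2·3 = 6.

6.00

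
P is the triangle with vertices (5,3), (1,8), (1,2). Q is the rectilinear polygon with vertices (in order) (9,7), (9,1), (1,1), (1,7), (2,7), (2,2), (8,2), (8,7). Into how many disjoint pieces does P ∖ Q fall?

P ∖ Q splits into 2 disjoint pieces (area 6.75, area 0.4).

2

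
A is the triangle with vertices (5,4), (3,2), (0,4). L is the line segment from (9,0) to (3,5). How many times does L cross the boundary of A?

The segment meets the boundary at (4.2,4), (4.636,3.636).

2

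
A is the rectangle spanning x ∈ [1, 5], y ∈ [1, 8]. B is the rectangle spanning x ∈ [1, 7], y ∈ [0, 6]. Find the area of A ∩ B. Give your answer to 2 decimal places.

|A∩B|: x∈[1,5], y∈[1,6] → 4·5 = 20.

20.00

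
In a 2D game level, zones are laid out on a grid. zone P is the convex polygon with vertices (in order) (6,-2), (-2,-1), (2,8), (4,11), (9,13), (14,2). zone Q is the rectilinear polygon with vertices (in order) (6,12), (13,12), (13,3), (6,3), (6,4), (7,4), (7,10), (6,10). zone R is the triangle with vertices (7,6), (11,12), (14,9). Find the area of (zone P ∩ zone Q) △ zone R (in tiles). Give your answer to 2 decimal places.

43.81

|zone P ∩ zone Q| = 43.1227.
|(zone P ∩ zone Q) ∩ zone R| = 7.1585.
|(zone P ∩ zone Q) △ zone R| = 43.1227 + 15 − 14.317 = 43.81.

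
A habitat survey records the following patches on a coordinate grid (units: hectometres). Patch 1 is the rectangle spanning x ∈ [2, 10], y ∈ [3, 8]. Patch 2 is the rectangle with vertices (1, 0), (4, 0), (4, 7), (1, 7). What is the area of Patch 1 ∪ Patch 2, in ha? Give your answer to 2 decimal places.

By inclusion–exclusion:
Individual areas: |Patch 1| = 40, |Patch 2| = 21.
|Patch 1∩Patch 2|: x∈[2,4], y∈[3,7] → 2·4 = 8.
|Patch 1 ∪ Patch 2| = 61 − 8 = 53.00.

53.00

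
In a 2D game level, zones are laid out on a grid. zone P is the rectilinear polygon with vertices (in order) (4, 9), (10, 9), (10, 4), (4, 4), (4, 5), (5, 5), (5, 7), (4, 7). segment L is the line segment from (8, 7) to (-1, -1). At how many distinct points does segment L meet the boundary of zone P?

1

The segment meets the boundary at (4.625,4).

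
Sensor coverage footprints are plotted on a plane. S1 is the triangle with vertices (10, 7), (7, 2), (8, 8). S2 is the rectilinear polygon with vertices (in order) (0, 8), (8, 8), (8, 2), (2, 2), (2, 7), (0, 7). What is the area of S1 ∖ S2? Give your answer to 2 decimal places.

|S1| = 6.5, |S1∩S2| = 2.1667.
|S1 ∖ S2| = |S1| − |S1∩S2| = 6.5 − 2.1667 = 4.33.

4.33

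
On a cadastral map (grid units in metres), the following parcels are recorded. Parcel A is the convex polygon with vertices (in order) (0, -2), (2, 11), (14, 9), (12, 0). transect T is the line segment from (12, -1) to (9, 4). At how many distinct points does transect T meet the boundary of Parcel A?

The segment meets the boundary at (11.455,-0.091).

1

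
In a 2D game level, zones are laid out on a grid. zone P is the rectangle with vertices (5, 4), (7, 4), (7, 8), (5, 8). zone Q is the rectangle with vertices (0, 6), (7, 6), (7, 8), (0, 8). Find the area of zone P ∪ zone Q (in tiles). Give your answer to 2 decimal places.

By inclusion–exclusion:
Individual areas: |zone P| = 8, |zone Q| = 14.
|zone P∩zone Q|: x∈[5,7], y∈[6,8] → 2·2 = 4.
|zone P ∪ zone Q| = 22 − 4 = 18.00.

18.00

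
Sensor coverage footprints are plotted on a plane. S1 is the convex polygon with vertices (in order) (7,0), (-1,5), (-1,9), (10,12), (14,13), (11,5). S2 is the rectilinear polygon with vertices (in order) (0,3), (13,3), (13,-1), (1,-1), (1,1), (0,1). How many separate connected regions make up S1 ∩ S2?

S1 ∩ S2 is a single connected region.

1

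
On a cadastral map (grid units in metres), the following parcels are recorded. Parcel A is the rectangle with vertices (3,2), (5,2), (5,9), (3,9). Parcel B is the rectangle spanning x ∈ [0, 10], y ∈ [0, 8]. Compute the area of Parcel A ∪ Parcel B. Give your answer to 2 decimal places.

82.00

By inclusion–exclusion:
Individual areas: |Parcel A| = 14, |Parcel B| = 80.
|Parcel A∩Parcel B|: x∈[3,5], y∈[2,8] → 2·6 = 12.
|Parcel A ∪ Parcel B| = 94 − 12 = 82.00.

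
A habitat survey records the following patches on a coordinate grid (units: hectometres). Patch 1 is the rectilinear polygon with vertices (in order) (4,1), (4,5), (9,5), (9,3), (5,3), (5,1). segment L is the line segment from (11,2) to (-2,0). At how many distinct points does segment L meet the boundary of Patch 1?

2

The segment meets the boundary at (5,1.077), (4.5,1).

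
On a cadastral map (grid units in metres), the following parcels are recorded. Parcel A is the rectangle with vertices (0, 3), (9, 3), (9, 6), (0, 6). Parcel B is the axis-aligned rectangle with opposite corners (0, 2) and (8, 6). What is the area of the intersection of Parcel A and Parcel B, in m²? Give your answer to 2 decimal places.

|Parcel A∩Parcel B|: x∈[0,8], y∈[3,6] → 8·3 = 24.

24.00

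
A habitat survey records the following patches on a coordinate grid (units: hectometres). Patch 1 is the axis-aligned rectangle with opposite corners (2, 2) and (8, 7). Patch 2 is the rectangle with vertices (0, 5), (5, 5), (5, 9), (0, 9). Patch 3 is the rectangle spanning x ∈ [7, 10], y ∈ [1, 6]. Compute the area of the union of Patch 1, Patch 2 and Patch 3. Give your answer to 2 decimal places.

55.00

By inclusion–exclusion:
Individual areas: |Patch 1| = 30, |Patch 2| = 20, |Patch 3| = 15.
|Patch 1∩Patch 2|: x∈[2,5], y∈[5,7] → 3·2 = 6.
|Patch 1∩Patch 3|: x∈[7,8], y∈[2,6] → 1·4 = 4.
|Patch 2∩Patch 3| = 0 (no overlap).
|Patch 1∩Patch 2∩Patch 3| = 0.
|Patch 1 ∪ Patch 2 ∪ Patch 3| = 65 − 10 + 0 = 55.00.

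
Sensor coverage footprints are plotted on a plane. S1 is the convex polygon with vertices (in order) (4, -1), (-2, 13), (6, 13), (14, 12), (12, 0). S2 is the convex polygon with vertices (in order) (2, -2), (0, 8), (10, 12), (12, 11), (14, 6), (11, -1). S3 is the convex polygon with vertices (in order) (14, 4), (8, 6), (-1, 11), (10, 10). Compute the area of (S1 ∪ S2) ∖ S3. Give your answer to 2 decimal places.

144.40

|S1 ∪ S2| = 181.1736.
|(S1 ∪ S2) ∩ S3| = 36.7717.
|(S1 ∪ S2) ∖ S3| = 181.1736 − 36.7717 = 144.40.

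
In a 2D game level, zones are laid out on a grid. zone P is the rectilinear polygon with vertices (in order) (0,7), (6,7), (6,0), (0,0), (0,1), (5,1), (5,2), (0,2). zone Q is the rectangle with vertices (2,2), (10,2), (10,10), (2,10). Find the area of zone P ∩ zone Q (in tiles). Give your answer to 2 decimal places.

The intersection is the polygon with vertices (6,7), (6,2), (5,2), (2,2), (2,7).
By the shoelace formula its area is 20.00.

20.00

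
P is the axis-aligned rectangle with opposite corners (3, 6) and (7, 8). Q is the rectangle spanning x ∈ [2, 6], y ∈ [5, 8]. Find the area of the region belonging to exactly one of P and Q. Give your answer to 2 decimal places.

|P∩Q|: x∈[3,6], y∈[6,8] → 3·2 = 6.
|P △ Q| = |P| + |Q| − 2·|P∩Q| = 8 + 12 − 12 = 8.00.

8.00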